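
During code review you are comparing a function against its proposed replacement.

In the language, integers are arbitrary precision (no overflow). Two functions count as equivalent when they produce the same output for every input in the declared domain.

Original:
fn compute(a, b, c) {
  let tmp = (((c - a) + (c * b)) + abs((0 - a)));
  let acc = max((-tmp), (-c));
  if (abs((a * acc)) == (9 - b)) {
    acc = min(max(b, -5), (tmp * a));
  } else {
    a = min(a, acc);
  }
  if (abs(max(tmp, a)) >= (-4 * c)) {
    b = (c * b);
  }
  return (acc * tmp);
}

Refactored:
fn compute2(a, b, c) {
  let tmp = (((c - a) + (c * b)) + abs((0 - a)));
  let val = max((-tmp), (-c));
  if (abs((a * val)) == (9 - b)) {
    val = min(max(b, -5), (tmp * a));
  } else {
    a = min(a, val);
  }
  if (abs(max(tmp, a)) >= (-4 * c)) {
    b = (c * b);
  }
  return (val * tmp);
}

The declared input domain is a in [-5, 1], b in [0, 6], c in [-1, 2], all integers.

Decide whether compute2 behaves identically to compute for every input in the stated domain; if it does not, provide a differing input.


The two are interchangeable: local variable names differ, and every declared input agrees.
Spot check at a=1, b=3, c=0 — compute: tmp = 0; acc = 0; (abs((a * acc)) == (9 - b)) -> false; a = 0; (abs(max(tmp, a)) >= (-4 * c)) -> true; b = 0; return 0. compute2: tmp = 0; val = 0; (abs((a * val)) == (9 - b)) -> false; a = 0; (abs(max(tmp, a)) >= (-4 * c)) -> true; b = 0; return 0. Both give 0.
Every one of the 196 inputs gives matching results.
verdict: equivalent


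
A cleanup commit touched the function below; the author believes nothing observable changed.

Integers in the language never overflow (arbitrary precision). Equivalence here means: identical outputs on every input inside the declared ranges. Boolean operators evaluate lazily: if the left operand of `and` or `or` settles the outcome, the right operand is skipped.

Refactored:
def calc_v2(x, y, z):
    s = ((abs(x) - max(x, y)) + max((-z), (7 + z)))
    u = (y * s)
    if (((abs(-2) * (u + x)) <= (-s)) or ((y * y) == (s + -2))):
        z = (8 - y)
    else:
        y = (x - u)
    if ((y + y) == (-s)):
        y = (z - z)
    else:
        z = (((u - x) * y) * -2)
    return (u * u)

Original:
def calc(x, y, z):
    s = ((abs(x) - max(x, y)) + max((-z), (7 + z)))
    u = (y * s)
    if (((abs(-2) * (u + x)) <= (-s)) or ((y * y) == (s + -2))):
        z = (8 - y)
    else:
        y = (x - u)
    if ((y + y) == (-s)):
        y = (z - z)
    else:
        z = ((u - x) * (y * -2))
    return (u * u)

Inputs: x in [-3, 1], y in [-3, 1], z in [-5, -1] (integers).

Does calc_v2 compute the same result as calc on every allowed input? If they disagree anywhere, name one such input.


Equivalent — the differences include same computation, different form, yet no declared input distinguishes the two.
As a probe, take x=-2, y=0, z=-5: calc runs s := 7 | u := 0 | (((abs(-2) * (u + x)) <= (-s)) or ((y * y) == (s + -2))): false | y := -2 | ((y + y) == (-s)): false | z := 8 | result 0; calc_v2 runs s := 7 | u := 0 | (((abs(-2) * (u + x)) <= (-s)) or ((y * y) == (s + -2))): false | y := -2 | ((y + y) == (-s)): false | z := 8 | result 0; both end at 0.
An exhaustive pass over the 125 declared inputs shows identical outputs.
verdict: equivalent


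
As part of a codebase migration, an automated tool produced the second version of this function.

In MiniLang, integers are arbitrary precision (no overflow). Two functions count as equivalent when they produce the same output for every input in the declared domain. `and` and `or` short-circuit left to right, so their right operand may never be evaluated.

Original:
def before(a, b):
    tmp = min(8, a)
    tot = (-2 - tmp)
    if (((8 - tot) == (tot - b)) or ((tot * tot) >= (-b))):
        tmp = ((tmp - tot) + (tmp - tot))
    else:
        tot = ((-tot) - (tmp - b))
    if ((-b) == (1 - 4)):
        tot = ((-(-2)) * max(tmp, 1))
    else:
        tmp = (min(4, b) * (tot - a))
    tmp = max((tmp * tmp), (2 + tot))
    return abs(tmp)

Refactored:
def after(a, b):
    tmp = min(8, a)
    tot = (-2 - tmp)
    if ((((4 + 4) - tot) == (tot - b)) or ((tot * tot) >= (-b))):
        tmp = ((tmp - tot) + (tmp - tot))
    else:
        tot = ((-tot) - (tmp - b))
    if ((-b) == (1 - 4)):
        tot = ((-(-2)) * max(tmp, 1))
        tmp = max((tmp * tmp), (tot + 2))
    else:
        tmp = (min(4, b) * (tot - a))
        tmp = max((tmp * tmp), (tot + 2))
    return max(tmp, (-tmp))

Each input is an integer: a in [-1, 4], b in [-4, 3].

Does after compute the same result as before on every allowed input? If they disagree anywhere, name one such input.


Reading the diff, among the changes: min/max/abs usage differs, arithmetic usage differs, statement counts differ, constant usage differs.
Tracing a=4, b=2: before: tmp = 4; tot = -6; (((8 - tot) == (tot - b)) or ((tot * tot) >= (-b))) -> true; tmp = 20; ((-b) == (1 - 4)) -> false; tmp = -20; tmp = 400; return 400 | after: tmp = 4; tot = -6; ((((4 + 4) - tot) == (tot - b)) or ((tot * tot) >= (-b))) -> true; tmp = 20; ((-b) == (1 - 4)) -> false; tmp = -20; tmp = 400; return 400 — matching result 400.
Sweeping the whole domain (48 inputs) finds no disagreement.
verdict: equivalent


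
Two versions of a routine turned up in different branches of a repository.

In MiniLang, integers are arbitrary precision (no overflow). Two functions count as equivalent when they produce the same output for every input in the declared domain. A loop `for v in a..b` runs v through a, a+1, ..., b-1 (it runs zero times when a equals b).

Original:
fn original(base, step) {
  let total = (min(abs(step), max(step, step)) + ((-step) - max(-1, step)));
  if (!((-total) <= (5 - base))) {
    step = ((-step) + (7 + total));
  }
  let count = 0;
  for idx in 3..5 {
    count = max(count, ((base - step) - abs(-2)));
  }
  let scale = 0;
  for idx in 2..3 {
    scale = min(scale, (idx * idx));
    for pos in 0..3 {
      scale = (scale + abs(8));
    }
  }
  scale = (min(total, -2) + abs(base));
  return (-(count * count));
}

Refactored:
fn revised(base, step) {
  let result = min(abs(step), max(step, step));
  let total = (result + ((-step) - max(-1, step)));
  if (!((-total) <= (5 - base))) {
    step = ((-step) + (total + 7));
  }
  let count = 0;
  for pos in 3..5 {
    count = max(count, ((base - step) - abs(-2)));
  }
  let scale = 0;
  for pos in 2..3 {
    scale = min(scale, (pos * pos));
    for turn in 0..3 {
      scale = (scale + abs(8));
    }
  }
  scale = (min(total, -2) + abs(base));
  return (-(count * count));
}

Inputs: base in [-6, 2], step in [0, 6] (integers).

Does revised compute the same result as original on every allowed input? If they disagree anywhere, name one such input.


Although local variable names differ, statement counts differ, 63/63 inputs agree.
verdict: equivalent


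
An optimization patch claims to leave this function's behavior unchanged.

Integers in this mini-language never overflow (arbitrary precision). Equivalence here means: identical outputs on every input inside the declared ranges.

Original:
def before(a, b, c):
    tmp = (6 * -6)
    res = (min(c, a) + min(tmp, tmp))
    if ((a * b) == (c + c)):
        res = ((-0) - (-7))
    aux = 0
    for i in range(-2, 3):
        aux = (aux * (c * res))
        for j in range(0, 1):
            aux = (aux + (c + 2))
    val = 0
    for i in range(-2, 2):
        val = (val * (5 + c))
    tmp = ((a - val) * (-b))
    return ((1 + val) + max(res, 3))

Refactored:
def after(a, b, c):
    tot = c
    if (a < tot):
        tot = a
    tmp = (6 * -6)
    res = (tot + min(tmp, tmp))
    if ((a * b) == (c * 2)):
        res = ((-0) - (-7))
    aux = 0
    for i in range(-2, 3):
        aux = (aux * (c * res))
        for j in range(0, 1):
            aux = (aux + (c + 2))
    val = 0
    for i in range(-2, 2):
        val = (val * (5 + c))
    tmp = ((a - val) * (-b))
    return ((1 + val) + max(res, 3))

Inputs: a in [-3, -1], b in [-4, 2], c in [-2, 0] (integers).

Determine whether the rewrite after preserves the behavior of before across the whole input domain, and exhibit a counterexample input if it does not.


Comparing the listings, the differences include: branching structure differs, constant usage differs, statement counts differ, arithmetic usage differs, comparison usage differs, min/max/abs usage differs, local variable names differ.
Spot check at a=-3, b=2, c=-2 — before: tmp = -36; res = -39; ((a * b) == (c + c)) -> false; aux = 0; [i=-2]; aux = 0; [j=0]; aux = 0; [i=-1]; aux = 0; [j=0]; aux = 0; [i=0]; aux = 0; [j=0]; aux = 0; [i=1]; aux = 0; [j=0]; aux = 0; [i=2]; aux = 0; [j=0]; aux = 0; val = 0; [i=-2]; val = 0; [i=-1]; val = 0; [i=0]; val = 0; [i=1]; val = 0; tmp = 6; return 4. after: tot = -2; (a < tot) -> true; tot = -3; tmp = -36; res = -39; ((a * b) == (c * 2)) -> false; aux = 0; [i=-2]; aux = 0; [j=0]; aux = 0; [i=-1]; aux = 0; [j=0]; aux = 0; [i=0]; aux = 0; [j=0]; aux = 0; [i=1]; aux = 0; [j=0]; aux = 0; [i=2]; aux = 0; [j=0]; aux = 0; val = 0; [i=-2]; val = 0; [i=-1]; val = 0; [i=0]; val = 0; [i=1]; val = 0; tmp = 6; return 4. Both give 4.
Sweeping the whole domain (63 inputs) finds no disagreement.
verdict: equivalent


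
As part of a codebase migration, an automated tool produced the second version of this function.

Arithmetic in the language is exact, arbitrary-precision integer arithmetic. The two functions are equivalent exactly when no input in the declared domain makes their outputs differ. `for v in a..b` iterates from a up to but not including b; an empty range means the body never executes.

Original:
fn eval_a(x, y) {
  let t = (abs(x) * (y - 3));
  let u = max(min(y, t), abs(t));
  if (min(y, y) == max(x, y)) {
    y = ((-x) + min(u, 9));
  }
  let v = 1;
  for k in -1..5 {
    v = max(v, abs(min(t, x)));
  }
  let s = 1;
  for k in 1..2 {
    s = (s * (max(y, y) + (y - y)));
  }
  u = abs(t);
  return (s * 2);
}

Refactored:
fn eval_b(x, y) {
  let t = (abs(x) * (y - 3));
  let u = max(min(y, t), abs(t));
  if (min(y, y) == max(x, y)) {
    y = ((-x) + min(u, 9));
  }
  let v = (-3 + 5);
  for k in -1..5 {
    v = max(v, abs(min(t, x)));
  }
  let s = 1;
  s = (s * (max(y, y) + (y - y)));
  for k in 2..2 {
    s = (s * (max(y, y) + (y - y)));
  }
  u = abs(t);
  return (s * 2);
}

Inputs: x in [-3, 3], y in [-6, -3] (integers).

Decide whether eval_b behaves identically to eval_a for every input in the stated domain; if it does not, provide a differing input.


Whatever the rewrite altered, no input in the stated domain can expose a difference.
One worked example (x=-2, y=-3) — eval_a: t becomes -12; next u becomes 12; next (min(y, y) == max(x, y)) evaluates to false; next v becomes 1; next at k=-1:; next v becomes 12; next at k=0:; next v becomes 12; next at k=1:; next v becomes 12; next at k=2:; next v becomes 12; next at k=3:; next v becomes 12; next at k=4:; next v becomes 12; next s becomes 1; next at k=1:; next s becomes -3; next u becomes 12; next final value -6; eval_b: t becomes -12; next u becomes 12; next (min(y, y) == max(x, y)) evaluates to false; next v becomes 2; next at k=-1:; next v becomes 12; next at k=0:; next v becomes 12; next at k=1:; next v becomes 12; next at k=2:; next v becomes 12; next at k=3:; next v becomes 12; next at k=4:; next v becomes 12; next s becomes 1; next s becomes -3; next k never enters its loop body; next u becomes 12; next final value -6; agreement on -6.
Checked all 28 inputs in the declared domain: the outputs agree on every one.
verdict: equivalent


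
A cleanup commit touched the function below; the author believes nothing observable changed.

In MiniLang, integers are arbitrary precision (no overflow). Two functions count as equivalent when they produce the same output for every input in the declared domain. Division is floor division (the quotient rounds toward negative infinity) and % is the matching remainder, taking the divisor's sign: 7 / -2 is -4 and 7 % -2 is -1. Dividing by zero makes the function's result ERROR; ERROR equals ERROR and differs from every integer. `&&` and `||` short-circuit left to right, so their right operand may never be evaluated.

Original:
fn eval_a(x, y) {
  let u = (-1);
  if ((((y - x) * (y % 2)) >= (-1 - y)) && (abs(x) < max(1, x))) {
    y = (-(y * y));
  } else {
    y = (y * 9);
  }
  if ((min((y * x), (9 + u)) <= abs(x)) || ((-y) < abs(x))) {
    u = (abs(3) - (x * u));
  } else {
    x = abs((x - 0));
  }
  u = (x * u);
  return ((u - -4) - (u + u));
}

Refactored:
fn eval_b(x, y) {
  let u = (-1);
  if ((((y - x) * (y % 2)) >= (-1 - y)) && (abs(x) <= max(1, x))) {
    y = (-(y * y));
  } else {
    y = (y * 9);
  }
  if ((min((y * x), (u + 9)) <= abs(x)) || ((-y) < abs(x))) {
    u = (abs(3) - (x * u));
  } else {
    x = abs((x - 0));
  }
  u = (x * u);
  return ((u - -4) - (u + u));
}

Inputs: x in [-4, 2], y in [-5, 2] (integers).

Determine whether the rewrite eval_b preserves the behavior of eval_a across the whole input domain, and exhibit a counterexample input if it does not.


Run the pair on x=-1, y=-1.
eval_a: u=-1, then ((((y - x) * (y % 2)) >= (-1 - y)) && (abs(x) < max(1, x))) is false, then y=-9, then ((min((y * x), (9 + u)) <= abs(x)) || ((-y) < abs(x))) is false, then x=1, then u=-1, then returns 5
eval_b: u=-1, then ((((y - x) * (y % 2)) >= (-1 - y)) && (abs(x) <= max(1, x))) is true, then y=-1, then ((min((y * x), (u + 9)) <= abs(x)) || ((-y) < abs(x))) is true, then u=2, then u=-2, then returns 6
5 and 6 differ, so these are not the same function on this domain.
verdict: not equivalent; witness: x=-1, y=-1


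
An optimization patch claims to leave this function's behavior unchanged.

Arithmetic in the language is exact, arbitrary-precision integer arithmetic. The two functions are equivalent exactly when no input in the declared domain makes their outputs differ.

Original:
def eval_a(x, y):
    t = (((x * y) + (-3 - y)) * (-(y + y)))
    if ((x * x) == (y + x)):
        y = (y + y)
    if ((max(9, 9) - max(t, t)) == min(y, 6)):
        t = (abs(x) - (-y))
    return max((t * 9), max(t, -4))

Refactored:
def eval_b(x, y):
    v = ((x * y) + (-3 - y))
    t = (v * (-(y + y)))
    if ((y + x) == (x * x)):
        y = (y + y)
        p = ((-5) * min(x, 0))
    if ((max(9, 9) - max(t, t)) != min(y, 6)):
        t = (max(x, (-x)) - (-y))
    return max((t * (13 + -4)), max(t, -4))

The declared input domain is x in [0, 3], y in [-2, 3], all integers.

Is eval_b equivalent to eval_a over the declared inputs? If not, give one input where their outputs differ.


These are not equivalent — on x=0, y=-2 the outputs split (-4 vs -2).
eval_a: t := -4 | ((x * x) == (y + x)): false | ((max(9, 9) - max(t, t)) == min(y, 6)): false | result -4
eval_b: v := -1 | t := -4 | ((y + x) == (x * x)): false | ((max(9, 9) - max(t, t)) != min(y, 6)): true | t := -2 | result -2
verdict: not equivalent; witness: x=0, y=-2


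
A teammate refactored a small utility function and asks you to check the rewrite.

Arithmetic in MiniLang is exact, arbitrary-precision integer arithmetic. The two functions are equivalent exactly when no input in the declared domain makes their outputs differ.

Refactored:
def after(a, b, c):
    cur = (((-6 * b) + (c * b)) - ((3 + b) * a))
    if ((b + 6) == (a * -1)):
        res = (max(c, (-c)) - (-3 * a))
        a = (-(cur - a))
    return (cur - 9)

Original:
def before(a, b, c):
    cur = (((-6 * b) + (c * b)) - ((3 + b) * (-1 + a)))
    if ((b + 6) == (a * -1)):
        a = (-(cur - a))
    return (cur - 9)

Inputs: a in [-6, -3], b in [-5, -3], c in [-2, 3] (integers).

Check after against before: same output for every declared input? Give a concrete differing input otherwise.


Take a=-6, b=-5, c=-2.
before: cur := 26 | ((b + 6) == (a * -1)): false | result 17
after: cur := 28 | ((b + 6) == (a * -1)): false | result 19
17 and 19 differ, so these are not the same function on this domain.
verdict: not equivalent; witness: a=-6, b=-5, c=-2


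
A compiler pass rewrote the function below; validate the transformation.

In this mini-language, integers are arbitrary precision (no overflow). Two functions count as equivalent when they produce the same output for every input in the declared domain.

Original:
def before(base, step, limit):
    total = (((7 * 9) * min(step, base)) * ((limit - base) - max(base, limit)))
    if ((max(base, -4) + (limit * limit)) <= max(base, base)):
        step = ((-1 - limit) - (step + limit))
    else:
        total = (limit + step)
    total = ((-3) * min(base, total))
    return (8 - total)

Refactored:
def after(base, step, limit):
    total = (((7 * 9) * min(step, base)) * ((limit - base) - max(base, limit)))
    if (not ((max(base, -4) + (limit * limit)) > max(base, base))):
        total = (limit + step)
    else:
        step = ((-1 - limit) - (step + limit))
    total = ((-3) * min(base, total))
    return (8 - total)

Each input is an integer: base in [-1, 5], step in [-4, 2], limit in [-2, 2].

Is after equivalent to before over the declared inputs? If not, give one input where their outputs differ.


The rewrite breaks on base=-1, step=-4, limit=-2, where the results are -10 and 5.
before: total=0, then ((max(base, -4) + (limit * limit)) <= max(base, base)) is false, then total=-6, then total=18, then returns -10
after: total=0, then (not ((max(base, -4) + (limit * limit)) > max(base, base))) is false, then step=7, then total=3, then returns 5
verdict: not equivalent; witness: base=-1, step=-4, limit=-2


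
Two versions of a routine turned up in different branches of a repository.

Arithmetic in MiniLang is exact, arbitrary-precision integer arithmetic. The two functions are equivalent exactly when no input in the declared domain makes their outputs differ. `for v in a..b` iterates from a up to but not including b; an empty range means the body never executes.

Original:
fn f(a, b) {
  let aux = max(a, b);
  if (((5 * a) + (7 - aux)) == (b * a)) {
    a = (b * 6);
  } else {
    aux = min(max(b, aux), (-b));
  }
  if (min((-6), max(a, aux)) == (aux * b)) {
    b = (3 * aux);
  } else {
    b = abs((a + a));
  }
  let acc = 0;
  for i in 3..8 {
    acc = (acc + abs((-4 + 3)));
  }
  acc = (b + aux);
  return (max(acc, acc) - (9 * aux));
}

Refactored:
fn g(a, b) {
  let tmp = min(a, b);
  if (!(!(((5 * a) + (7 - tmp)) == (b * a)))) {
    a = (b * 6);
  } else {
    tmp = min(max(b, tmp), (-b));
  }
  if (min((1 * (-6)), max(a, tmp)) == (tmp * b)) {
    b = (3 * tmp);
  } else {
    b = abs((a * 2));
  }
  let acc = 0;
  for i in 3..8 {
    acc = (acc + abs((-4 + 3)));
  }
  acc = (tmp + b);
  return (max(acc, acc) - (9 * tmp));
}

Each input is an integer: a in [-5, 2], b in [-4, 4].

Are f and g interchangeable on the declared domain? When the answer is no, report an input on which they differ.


a=-3, b=-4 yields 30 from f but 38 from g.
verdict: not equivalent; witness: a=-3, b=-4


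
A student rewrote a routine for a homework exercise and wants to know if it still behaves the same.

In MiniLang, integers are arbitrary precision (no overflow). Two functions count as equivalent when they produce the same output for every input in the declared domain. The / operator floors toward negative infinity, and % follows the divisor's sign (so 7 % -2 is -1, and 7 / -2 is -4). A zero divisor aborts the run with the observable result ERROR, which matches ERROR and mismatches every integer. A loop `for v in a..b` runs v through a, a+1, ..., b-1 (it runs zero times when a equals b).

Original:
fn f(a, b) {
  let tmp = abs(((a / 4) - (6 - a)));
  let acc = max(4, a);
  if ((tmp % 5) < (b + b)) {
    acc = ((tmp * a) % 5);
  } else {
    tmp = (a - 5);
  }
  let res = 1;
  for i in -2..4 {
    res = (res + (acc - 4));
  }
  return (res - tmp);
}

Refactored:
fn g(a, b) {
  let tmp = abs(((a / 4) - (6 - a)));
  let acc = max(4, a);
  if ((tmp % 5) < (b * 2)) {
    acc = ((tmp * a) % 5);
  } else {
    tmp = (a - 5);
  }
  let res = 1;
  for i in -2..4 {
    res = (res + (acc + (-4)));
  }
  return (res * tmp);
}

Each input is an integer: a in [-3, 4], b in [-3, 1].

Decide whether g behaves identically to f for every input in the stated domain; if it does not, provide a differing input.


a=-3, b=-3 yields 9 from f but -8 from g.
verdict: not equivalent; witness: a=-3, b=-3


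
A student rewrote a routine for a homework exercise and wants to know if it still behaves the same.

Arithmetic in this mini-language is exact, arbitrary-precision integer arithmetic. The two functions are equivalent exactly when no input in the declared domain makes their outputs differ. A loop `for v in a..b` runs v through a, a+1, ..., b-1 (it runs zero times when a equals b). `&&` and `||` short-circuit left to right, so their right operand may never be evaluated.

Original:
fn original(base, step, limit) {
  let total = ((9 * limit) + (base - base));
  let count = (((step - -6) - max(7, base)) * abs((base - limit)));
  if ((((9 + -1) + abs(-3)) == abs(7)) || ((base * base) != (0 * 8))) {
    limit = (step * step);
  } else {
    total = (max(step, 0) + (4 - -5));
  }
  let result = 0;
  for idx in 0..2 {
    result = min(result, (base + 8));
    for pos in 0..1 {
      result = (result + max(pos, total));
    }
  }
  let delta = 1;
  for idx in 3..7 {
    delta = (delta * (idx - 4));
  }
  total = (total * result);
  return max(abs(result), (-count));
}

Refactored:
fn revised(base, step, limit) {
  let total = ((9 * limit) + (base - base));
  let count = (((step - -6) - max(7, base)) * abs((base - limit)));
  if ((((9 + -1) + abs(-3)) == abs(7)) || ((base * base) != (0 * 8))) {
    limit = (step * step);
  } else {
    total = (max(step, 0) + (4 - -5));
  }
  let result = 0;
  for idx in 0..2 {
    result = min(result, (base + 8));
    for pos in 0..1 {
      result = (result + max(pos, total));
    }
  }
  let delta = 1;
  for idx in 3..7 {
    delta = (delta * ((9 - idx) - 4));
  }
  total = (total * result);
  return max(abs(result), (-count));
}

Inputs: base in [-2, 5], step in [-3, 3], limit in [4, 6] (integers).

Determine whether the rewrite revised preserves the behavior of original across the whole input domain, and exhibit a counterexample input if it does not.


Although arithmetic usage differs; also constant usage differs, 168/168 inputs agree.
verdict: equivalent


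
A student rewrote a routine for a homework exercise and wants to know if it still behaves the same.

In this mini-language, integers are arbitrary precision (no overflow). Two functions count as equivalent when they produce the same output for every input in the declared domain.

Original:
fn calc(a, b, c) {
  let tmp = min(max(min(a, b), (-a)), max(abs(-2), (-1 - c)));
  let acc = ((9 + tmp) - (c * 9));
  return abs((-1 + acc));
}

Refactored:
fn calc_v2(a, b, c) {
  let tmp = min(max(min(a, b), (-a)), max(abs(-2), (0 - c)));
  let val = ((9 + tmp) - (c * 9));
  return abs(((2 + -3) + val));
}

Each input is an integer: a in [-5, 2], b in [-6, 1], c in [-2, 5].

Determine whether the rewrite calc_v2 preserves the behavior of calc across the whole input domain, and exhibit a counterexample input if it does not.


The suspicious edit (`-1` became `0`) never changes the result for any input inside the declared domain.
Tracing a=1, b=-4, c=2: calc: tmp=-1, then acc=-10, then returns 11 | calc_v2: tmp=-1, then val=-10, then returns 11 — matching result 11.
Checked all 512 inputs in the declared domain: the outputs agree on every one.
verdict: equivalent


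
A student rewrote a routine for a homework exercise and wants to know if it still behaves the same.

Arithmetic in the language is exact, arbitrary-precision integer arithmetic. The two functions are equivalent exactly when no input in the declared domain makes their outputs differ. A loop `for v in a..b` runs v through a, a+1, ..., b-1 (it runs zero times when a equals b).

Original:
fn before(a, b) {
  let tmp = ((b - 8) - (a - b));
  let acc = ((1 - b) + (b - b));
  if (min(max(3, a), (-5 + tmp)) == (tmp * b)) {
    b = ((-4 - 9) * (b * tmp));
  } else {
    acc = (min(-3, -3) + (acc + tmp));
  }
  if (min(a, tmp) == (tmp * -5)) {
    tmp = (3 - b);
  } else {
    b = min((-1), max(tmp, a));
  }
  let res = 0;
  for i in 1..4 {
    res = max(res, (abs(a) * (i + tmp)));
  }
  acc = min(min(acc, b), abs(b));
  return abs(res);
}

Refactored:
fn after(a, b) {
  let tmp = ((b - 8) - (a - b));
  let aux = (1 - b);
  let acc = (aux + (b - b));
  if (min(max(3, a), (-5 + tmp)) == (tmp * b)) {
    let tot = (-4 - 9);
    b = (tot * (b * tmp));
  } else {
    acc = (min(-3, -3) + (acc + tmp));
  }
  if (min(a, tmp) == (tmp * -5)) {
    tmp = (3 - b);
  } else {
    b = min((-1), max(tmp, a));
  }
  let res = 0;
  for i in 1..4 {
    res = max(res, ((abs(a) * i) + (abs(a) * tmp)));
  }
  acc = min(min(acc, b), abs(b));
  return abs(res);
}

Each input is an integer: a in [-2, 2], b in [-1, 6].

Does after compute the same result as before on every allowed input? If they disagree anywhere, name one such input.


Comparing the listings, the differences include: statement counts differ, plus min/max/abs usage differs, plus arithmetic usage differs, plus local variable names differ.
As a probe, take a=2, b=2: before runs tmp := -6 | acc := -1 | (min(max(3, a), (-5 + tmp)) == (tmp * b)): false | acc := -10 | (min(a, tmp) == (tmp * -5)): false | b := -1 | res := 0 | iter i=1: | res := 0 | iter i=2: | res := 0 | iter i=3: | res := 0 | acc := -10 | result 0; after runs tmp := -6 | aux := -1 | acc := -1 | (min(max(3, a), (-5 + tmp)) == (tmp * b)): false | acc := -10 | (min(a, tmp) == (tmp * -5)): false | b := -1 | res := 0 | iter i=1: | res := 0 | iter i=2: | res := 0 | iter i=3: | res := 0 | acc := -10 | result 0; both end at 0.
Checked all 40 inputs in the declared domain: the outputs agree on every one.
verdict: equivalent


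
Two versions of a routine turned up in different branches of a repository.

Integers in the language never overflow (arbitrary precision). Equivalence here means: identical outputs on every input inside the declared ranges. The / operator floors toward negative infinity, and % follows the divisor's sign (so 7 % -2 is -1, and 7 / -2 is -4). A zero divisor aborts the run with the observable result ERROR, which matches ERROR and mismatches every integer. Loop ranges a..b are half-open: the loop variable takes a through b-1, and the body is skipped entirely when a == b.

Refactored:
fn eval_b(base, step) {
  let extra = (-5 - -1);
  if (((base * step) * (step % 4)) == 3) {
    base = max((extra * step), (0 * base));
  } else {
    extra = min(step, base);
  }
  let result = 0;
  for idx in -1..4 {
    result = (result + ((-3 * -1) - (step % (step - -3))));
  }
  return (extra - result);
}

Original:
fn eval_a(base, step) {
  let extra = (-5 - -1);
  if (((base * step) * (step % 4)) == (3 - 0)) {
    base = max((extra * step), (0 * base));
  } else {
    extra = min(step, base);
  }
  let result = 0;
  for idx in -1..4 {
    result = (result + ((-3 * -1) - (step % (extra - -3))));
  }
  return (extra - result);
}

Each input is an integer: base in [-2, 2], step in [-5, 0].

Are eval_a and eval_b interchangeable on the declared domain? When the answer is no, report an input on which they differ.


There is a counterexample at base=-2, step=-1: -17 on one side, -12 on the other.
eval_a: extra becomes -4; next (((base * step) * (step % 4)) == (3 - 0)) evaluates to false; next extra becomes -2; next result becomes 0; next at idx=-1:; next result becomes 3; next at idx=0:; next result becomes 6; next at idx=1:; next result becomes 9; next at idx=2:; next result becomes 12; next at idx=3:; next result becomes 15; next final value -17
eval_b: extra becomes -4; next (((base * step) * (step % 4)) == 3) evaluates to false; next extra becomes -2; next result becomes 0; next at idx=-1:; next result becomes 2; next at idx=0:; next result becomes 4; next at idx=1:; next result becomes 6; next at idx=2:; next result becomes 8; next at idx=3:; next result becomes 10; next final value -12
verdict: not equivalent; witness: base=-2, step=-1


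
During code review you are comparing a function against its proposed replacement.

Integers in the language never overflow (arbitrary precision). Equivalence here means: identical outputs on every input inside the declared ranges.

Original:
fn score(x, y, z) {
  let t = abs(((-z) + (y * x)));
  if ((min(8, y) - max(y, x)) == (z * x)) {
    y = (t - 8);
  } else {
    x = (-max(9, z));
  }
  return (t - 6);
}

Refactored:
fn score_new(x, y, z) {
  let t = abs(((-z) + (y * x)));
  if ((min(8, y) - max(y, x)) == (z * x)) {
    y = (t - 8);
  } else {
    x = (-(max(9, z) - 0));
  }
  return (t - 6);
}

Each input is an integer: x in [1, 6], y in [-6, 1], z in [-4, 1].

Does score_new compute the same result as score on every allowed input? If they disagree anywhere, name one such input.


Although constant usage differs, arithmetic usage differs, 288/288 inputs agree.
verdict: equivalent


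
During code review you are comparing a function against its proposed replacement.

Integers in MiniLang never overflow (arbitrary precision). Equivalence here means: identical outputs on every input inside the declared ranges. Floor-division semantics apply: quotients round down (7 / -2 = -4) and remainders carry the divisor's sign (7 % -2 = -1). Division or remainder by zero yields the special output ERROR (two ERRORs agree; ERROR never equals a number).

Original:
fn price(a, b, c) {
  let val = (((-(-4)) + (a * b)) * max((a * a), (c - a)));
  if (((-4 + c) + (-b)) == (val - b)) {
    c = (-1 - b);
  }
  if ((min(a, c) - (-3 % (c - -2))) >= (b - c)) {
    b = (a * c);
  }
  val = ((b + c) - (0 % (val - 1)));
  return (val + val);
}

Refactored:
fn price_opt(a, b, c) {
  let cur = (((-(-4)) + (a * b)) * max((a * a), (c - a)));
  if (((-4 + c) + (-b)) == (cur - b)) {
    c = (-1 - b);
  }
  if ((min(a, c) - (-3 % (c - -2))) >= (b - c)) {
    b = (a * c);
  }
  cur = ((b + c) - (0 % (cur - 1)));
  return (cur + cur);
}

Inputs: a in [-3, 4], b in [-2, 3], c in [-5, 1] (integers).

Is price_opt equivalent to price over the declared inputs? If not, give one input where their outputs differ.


This is a faithful refactor — local variable names differ, but the computed results match everywhere.
As a probe, take a=1, b=-2, c=-3: price runs val := 2 | (((-4 + c) + (-b)) == (val - b)): false | ((min(a, c) - (-3 % (c - -2))) >= (b - c)): false | val := -5 | result -10; price_opt runs cur := 2 | (((-4 + c) + (-b)) == (cur - b)): false | ((min(a, c) - (-3 % (c - -2))) >= (b - c)): false | cur := -5 | result -10; both end at -10.
Across all 336 domain points the two functions coincide.
verdict: equivalent


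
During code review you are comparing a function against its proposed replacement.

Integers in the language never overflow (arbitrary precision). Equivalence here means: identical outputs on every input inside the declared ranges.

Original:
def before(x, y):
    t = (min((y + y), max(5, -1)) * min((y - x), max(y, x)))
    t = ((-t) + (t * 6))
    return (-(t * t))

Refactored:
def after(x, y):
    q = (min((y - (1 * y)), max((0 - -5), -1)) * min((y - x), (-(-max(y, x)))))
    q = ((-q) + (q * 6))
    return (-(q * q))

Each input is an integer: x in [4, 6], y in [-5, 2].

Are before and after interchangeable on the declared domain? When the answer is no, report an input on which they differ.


Input x=4, y=-5: -202500 from before versus 0 from after.
verdict: not equivalent; witness: x=4, y=-5


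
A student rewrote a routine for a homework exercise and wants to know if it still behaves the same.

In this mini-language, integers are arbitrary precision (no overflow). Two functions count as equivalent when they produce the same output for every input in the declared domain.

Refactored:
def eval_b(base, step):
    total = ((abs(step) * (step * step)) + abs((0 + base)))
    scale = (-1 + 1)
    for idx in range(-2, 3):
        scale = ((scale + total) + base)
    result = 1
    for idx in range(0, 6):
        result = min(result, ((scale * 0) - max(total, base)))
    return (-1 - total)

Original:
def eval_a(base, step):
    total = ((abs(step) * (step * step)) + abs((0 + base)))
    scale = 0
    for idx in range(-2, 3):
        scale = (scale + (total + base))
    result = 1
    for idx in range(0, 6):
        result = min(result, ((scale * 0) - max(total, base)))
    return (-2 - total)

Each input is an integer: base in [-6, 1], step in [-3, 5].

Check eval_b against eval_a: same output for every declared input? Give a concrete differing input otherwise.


Evaluate both at base=-6, step=-3.
eval_a: total=33, then scale=0, then (idx=-2), then scale=27, then (idx=-1), then scale=54, then (idx=0), then scale=81, then (idx=1), then scale=108, then (idx=2), then scale=135, then result=1, then (idx=0), then result=-33, then (idx=1), then result=-33, then (idx=2), then result=-33, then (idx=3), then result=-33, then (idx=4), then result=-33, then (idx=5), then result=-33, then returns -35
eval_b: total=33, then scale=0, then (idx=-2), then scale=27, then (idx=-1), then scale=54, then (idx=0), then scale=81, then (idx=1), then scale=108, then (idx=2), then scale=135, then result=1, then (idx=0), then result=-33, then (idx=1), then result=-33, then (idx=2), then result=-33, then (idx=3), then result=-33, then (idx=4), then result=-33, then (idx=5), then result=-33, then returns -34
-35 and -34 differ, so these are not the same function on this domain.
verdict: not equivalent; witness: base=-6, step=-3


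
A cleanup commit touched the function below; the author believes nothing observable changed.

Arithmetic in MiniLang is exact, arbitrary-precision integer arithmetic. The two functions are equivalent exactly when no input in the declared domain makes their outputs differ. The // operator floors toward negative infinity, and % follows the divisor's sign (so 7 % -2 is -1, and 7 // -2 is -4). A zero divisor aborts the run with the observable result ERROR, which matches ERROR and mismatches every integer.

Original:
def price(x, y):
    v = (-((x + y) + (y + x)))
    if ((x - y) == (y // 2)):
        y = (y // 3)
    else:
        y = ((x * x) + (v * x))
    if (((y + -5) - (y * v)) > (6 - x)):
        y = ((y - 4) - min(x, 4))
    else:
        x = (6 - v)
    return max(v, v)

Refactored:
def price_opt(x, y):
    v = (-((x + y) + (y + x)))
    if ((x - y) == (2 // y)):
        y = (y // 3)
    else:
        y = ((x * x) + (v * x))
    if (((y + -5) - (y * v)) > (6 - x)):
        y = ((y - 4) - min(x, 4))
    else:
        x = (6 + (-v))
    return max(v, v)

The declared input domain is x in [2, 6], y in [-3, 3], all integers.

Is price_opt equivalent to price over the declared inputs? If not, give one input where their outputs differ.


There is a counterexample at x=2, y=0: -4 on one side, ERROR on the other.
price: v := -4 | ((x - y) == (y // 2)): false | y := -4 | (((y + -5) - (y * v)) > (6 - x)): false | x := 10 | result -4
price_opt: v := -4 | divide-by-zero, output ERROR
verdict: not equivalent; witness: x=2, y=0


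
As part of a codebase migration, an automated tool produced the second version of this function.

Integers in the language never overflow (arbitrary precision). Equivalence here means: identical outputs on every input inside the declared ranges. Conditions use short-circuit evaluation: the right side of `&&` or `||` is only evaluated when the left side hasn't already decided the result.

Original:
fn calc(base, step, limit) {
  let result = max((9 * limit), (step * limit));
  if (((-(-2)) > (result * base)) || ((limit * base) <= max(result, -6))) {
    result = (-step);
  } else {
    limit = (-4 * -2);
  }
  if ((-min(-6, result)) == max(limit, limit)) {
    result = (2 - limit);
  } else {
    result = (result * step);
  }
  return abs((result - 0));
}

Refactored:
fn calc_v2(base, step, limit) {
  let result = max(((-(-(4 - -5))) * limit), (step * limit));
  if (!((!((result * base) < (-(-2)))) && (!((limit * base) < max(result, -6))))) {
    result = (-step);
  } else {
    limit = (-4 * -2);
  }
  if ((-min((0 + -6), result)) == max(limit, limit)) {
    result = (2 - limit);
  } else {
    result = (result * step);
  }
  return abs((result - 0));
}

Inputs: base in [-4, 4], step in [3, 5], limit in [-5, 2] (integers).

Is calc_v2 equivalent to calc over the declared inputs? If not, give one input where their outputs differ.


The edit looks behavioral (`((limit * base) <= max(result, -6))` became `((limit * base) < max(result, -6))`), but over these ranges it never changes the outcome.
Spot check at base=4, step=3, limit=-4 — calc: result = -12; (((-(-2)) > (result * base)) || ((limit * base) <= max(result, -6))) -> true; result = -3; ((-min(-6, result)) == max(limit, limit)) -> false; result = -9; return 9. calc_v2: result = -12; (!((!((result * base) < (-(-2)))) && (!((limit * base) < max(result, -6))))) -> true; result = -3; ((-min((0 + -6), result)) == max(limit, limit)) -> false; result = -9; return 9. Both give 9.
Every one of the 216 inputs gives matching results.
verdict: equivalent


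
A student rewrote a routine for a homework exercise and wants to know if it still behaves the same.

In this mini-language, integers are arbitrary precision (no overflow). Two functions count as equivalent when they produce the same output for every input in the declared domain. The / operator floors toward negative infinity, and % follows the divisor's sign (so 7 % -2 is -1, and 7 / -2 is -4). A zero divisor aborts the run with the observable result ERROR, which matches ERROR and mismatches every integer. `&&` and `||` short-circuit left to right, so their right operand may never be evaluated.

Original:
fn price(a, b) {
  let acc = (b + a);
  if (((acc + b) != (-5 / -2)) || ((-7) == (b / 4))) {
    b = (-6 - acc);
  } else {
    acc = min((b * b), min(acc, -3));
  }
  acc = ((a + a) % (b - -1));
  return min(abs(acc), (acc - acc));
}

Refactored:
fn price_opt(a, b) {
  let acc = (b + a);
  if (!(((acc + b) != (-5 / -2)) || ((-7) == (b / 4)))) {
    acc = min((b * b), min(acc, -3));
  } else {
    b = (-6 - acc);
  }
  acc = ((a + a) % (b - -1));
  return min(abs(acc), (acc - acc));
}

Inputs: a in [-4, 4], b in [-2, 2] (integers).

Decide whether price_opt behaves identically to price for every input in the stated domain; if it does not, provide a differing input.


The two versions differ — the changes include boolean connective usage differs.
One worked example (a=1, b=2) — price: acc becomes 3; next (((acc + b) != (-5 / -2)) || ((-7) == (b / 4))) evaluates to true; next b becomes -9; next acc becomes -6; next final value 0; price_opt: acc becomes 3; next (!(((acc + b) != (-5 / -2)) || ((-7) == (b / 4)))) evaluates to false; next b becomes -9; next acc becomes -6; next final value 0; agreement on 0.
Checked all 45 inputs in the declared domain: the outputs agree on every one.
verdict: equivalent


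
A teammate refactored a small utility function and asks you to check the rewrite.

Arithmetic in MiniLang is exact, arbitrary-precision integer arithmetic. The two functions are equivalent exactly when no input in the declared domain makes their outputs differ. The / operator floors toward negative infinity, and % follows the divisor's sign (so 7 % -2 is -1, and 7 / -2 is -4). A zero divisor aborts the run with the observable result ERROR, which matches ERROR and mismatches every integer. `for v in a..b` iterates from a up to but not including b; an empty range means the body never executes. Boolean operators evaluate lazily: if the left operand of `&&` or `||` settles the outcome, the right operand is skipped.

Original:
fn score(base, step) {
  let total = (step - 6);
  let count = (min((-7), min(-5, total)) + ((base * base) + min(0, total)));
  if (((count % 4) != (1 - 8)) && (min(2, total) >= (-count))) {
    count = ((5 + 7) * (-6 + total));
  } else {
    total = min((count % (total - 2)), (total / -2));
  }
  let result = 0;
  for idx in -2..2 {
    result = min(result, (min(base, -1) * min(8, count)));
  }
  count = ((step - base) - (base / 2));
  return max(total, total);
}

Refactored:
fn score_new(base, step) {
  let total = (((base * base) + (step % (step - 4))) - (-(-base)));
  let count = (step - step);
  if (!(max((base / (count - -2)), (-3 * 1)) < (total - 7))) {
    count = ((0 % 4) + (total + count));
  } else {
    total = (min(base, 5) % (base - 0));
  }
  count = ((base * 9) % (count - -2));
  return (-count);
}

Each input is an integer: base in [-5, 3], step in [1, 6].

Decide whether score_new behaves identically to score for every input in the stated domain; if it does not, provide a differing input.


These are not equivalent — on base=-5, step=1 the outputs split (-5 vs -1).
score: total becomes -5; next count becomes 13; next (((count % 4) != (1 - 8)) && (min(2, total) >= (-count))) evaluates to true; next count becomes -132; next result becomes 0; next at idx=-2:; next result becomes 0; next at idx=-1:; next result becomes 0; next at idx=0:; next result becomes 0; next at idx=1:; next result becomes 0; next count becomes 9; next final value -5
score_new: total becomes 28; next count becomes 0; next (!(max((base / (count - -2)), (-3 * 1)) < (total - 7))) evaluates to false; next total becomes 0; next count becomes 1; next final value -1
verdict: not equivalent; witness: base=-5, step=1
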